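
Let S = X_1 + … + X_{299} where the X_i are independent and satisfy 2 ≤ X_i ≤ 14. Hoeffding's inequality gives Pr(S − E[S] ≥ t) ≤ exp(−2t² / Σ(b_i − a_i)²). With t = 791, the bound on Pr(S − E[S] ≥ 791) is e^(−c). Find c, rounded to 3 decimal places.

29.064

Σ(b_i − a_i)² = 299·(12)² = 43056.
c = 2t²/43056 = 2·791²/43056 = 29.0636.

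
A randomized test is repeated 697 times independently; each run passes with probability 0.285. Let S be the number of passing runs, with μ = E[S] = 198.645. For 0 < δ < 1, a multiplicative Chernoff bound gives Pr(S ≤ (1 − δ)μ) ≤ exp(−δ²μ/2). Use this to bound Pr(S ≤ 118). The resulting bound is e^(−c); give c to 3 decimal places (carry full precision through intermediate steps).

16.370

Write 118 = (1 − δ)μ, so δ = 1 − 118/198.645 = 0.4059755…
Then the exponent is δ²μ/2 = (μ − 118)²/(2μ) = 16.369946.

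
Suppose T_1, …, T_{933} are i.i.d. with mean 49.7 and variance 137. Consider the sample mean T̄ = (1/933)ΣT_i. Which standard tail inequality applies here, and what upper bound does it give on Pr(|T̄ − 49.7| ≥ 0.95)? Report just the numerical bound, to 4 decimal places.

0.1627

With mean and variance of each term known, Chebyshev's inequality bounds the deviation of the sum (or sample mean).
Var(T̄) = Var(T_i)/n = 137/933 = 0.14684.
Chebyshev: Pr(|T̄ − 49.7| ≥ 0.95) ≤ Var(T̄)/(0.95)² = 137/(933·0.95²) = 0.1627.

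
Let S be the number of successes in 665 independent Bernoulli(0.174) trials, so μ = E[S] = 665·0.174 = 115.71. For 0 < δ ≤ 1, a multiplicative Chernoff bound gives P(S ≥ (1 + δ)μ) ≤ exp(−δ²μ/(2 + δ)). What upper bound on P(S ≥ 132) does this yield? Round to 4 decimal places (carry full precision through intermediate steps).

0.3426

Write 132 = (1 + δ)μ, so δ = 132/115.71 − 1 = 0.140783…
Then the exponent is δ²μ/(2 + δ) = (132 − μ)² / (μ·(2 + δ)) = 1.071269.
Bound = exp(−1.071269) = 0.34257.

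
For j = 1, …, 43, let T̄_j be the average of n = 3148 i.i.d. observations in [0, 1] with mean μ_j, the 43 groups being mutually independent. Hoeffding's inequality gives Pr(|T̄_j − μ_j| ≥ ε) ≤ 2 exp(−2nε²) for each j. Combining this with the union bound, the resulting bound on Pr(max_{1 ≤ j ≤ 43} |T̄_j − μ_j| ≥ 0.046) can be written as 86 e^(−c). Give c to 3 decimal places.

13.322

Union bound over the 43 events: Pr(max_{1 ≤ j ≤ 43} |T̄_j − μ_j| ≥ 0.046) ≤ 43·2·exp(−2nε²) = 86 exp(−2·3148·0.046²).
So c = 2·3148·0.046² = 13.3223.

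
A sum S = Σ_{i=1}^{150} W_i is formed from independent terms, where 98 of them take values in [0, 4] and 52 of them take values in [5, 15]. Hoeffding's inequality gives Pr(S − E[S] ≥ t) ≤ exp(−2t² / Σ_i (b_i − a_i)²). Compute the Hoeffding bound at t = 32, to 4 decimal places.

Σ(b_i − a_i)² = 98·4² + 52·10² = 6768.
Exponent = 2·32² / 6768 = 0.30260.
Bound = exp(−0.30260) = 0.73889.

0.7389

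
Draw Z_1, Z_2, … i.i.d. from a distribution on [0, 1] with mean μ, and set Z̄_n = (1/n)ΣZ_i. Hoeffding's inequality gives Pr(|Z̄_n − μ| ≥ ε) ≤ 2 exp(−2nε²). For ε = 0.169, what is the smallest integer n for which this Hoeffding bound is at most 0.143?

Require 2·exp(−2nε²) ≤ 0.143, i.e. 2nε² ≥ ln(2/0.143) = 2.638058.
So n ≥ 2.638058 / (2·0.169²) = 46.183.
The smallest integer n is 47.

47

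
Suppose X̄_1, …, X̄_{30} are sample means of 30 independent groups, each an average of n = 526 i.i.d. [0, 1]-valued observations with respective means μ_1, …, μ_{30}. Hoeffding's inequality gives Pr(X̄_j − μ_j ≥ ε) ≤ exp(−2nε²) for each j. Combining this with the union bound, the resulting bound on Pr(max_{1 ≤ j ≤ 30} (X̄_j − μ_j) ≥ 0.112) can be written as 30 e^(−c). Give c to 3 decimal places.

13.196

Union bound over the 30 events: Pr(max_{1 ≤ j ≤ 30} (X̄_j − μ_j) ≥ 0.112) ≤ 30·exp(−2nε²) = 30 exp(−2·526·0.112²).
So c = 2·526·0.112² = 13.1963.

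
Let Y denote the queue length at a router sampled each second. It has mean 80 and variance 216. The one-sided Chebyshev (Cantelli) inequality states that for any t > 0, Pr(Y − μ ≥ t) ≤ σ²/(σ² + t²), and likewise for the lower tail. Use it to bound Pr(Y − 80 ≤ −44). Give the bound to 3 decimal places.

0.100

Here σ² = 216 and t = 44, so σ² + t² = 2152.
Cantelli's bound: 216/2152 = 0.1004.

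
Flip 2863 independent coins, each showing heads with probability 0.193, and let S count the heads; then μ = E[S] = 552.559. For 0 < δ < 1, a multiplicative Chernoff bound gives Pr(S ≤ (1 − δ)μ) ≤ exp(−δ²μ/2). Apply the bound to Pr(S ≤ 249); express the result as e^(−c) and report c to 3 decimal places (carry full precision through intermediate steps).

83.383

Write 249 = (1 − δ)μ, so δ = 1 − 249/552.559 = 0.5493694…
Then the exponent is δ²μ/2 = (μ − 249)²/(2μ) = 83.383011.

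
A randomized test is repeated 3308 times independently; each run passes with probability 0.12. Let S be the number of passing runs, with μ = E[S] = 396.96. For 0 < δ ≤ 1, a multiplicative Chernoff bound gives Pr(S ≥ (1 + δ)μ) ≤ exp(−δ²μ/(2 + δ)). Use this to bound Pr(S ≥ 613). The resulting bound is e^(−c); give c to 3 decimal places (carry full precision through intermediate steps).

46.213

Write 613 = (1 + δ)μ, so δ = 613/396.96 − 1 = 0.5442362…
Then the exponent is δ²μ/(2 + δ) = (613 − μ)² / (μ·(2 + δ)) = 46.213000.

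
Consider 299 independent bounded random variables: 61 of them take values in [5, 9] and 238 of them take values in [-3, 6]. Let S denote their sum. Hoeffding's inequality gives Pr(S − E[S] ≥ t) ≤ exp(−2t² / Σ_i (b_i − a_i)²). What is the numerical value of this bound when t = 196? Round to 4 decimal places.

Σ(b_i − a_i)² = 61·4² + 238·9² = 20254.
Exponent = 2·196² / 20254 = 3.79342.
Bound = exp(−3.79342) = 0.02252.

0.0225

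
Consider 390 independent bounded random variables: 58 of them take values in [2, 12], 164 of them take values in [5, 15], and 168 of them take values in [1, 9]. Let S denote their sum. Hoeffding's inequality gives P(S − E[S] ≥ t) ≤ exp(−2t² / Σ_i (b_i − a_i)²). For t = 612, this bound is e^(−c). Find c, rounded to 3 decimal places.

22.733

Σ(b_i − a_i)² = 58·10² + 164·10² + 168·8² = 32952.
c = 2t² / 32952 = 2·612² / 32952 = 22.7327.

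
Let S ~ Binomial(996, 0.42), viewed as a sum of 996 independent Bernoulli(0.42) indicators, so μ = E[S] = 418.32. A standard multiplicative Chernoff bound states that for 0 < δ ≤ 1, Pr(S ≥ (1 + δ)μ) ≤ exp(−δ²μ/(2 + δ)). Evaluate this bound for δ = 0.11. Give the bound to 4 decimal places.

Exponent = δ²μ/(2 + δ) = 0.11²·418.32/2.11 = 2.3989.
Bound = exp(−2.3989) = 0.09082.

0.0908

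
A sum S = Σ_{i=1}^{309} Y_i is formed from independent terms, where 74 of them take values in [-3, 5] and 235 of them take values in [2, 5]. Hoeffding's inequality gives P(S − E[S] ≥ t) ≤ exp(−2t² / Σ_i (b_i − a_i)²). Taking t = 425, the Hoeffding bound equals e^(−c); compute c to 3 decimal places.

Σ(b_i − a_i)² = 74·8² + 235·3² = 6851.
c = 2t² / 6851 = 2·425² / 6851 = 52.7295.

52.730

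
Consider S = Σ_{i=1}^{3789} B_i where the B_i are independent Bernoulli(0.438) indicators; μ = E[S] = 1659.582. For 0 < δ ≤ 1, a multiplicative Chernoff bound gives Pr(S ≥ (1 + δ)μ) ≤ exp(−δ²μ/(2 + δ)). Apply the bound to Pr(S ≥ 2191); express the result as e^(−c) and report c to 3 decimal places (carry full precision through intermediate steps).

Write 2191 = (1 + δ)μ, so δ = 2191/1659.582 − 1 = 0.320212…
Then the exponent is δ²μ/(2 + δ) = (2191 − μ)² / (μ·(2 + δ)) = 73.340885.

73.341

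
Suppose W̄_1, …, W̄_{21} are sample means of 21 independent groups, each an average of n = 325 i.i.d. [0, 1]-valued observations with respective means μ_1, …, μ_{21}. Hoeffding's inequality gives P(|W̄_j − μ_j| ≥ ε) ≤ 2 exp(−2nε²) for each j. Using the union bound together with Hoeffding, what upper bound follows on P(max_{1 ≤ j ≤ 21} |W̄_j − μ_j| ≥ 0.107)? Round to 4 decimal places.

0.0246

Per-experiment Hoeffding bound: 2·exp(−2·325·0.107²) = 2·exp(−7.44185) = 0.0011724.
Union bound over 21 events: 21·0.0011724 = 0.02462.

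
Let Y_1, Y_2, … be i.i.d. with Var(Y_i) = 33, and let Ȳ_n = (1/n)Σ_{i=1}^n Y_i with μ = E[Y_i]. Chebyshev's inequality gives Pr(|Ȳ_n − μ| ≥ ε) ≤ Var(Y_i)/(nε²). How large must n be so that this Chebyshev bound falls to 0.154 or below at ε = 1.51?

Require 33/(n·1.51²) ≤ 0.154, i.e. n ≥ 33/(0.154·1.51²) = 93.981.
The smallest integer n is 94.

94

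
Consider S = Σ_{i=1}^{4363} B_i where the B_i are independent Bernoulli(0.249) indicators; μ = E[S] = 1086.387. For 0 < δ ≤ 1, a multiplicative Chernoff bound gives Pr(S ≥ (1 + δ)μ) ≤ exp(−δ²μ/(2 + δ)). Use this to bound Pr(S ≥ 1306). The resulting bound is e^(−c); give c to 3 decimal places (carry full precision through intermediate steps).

20.160

Write 1306 = (1 + δ)μ, so δ = 1306/1086.387 − 1 = 0.2021499…
Then the exponent is δ²μ/(2 + δ) = (1306 − μ)² / (μ·(2 + δ)) = 20.159727.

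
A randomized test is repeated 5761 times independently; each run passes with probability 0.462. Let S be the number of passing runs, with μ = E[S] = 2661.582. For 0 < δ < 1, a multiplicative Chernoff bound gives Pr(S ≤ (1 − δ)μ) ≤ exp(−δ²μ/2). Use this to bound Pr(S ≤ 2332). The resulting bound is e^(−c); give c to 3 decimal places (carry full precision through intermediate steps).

Write 2332 = (1 − δ)μ, so δ = 1 − 2332/2661.582 = 0.1238294…
Then the exponent is δ²μ/2 = (μ − 2332)²/(2μ) = 20.405964.

20.406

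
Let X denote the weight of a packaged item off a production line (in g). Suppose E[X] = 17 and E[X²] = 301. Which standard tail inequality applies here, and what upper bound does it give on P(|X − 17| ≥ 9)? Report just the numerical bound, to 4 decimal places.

The first two moments determine the variance, so Chebyshev's inequality is the sharpest standard bound available.
Var(X) = E[X²] − (E[X])² = 301 − 289 = 12.
Chebyshev's inequality: P(|X − μ| ≥ t) ≤ Var(X)/t² = 12/81 = 0.1481.

0.1481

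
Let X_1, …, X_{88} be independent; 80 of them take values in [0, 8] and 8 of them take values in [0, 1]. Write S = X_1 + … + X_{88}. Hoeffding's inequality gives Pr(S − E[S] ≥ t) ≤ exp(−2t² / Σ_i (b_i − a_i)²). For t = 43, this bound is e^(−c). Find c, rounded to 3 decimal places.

0.721

Σ(b_i − a_i)² = 80·8² + 8·1² = 5128.
c = 2t² / 5128 = 2·43² / 5128 = 0.7211.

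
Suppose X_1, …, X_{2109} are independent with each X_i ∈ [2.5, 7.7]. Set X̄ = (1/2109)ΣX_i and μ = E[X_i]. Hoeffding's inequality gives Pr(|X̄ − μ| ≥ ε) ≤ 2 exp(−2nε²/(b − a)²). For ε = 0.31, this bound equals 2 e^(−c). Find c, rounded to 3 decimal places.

c = 2nε²/(b − a)² = 2·2109·0.31² / 5.2² = 14.9907.

14.991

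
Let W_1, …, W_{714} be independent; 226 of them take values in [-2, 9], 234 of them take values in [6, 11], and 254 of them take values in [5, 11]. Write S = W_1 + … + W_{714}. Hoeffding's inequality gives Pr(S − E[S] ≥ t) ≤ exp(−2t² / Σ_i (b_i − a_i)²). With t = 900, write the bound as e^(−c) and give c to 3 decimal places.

Σ(b_i − a_i)² = 226·11² + 234·5² + 254·6² = 42340.
c = 2t² / 42340 = 2·900² / 42340 = 38.2617.

38.262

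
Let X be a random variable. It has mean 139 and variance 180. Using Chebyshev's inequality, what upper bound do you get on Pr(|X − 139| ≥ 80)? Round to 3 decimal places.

0.028

Chebyshev: Pr(|X − μ| ≥ t) ≤ Var(X)/t².
Bound = 180 / 6400 = 0.0281.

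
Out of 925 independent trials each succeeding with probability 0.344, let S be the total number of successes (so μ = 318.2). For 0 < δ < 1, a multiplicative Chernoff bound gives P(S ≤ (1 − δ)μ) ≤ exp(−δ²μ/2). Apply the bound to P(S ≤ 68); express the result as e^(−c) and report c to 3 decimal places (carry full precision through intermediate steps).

Write 68 = (1 − δ)μ, so δ = 1 − 68/318.2 = 0.7862979…
Then the exponent is δ²μ/2 = (μ − 68)²/(2μ) = 98.365871.

98.366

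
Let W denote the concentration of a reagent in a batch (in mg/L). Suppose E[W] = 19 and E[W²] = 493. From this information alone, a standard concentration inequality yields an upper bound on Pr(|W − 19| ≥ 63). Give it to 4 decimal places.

0.0333

The first two moments determine the variance, so Chebyshev's inequality is the sharpest standard bound available.
Var(W) = E[W²] − (E[W])² = 493 − 361 = 132.
Chebyshev's inequality: Pr(|W − μ| ≥ t) ≤ Var(W)/t² = 132/3969 = 0.0333.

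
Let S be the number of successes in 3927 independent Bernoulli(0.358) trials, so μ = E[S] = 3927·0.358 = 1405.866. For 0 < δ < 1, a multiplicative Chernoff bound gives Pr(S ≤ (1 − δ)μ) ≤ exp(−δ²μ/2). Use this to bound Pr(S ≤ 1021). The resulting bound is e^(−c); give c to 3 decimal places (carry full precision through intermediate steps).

52.680

Write 1021 = (1 − δ)μ, so δ = 1 − 1021/1405.866 = 0.2737572…
Then the exponent is δ²μ/2 = (μ − 1021)²/(2μ) = 52.679928.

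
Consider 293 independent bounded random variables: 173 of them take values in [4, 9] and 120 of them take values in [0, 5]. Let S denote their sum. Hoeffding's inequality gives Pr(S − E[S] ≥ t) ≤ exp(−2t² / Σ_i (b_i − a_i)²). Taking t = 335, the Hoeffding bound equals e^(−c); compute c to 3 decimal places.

30.642

Σ(b_i − a_i)² = 173·5² + 120·5² = 7325.
c = 2t² / 7325 = 2·335² / 7325 = 30.6416.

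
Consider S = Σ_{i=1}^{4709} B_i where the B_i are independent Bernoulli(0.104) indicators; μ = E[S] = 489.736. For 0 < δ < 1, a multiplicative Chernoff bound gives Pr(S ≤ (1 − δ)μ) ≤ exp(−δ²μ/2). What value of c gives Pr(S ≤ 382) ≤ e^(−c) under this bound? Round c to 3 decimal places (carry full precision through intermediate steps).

Write 382 = (1 − δ)μ, so δ = 1 − 382/489.736 = 0.2199879…
Then the exponent is δ²μ/2 = (μ − 382)²/(2μ) = 11.850309.

11.850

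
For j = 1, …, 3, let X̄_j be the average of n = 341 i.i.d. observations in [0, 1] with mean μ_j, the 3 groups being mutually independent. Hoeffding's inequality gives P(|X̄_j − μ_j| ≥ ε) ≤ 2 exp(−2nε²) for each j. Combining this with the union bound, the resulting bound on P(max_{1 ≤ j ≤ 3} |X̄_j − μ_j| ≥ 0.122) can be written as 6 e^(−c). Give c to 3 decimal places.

10.151

Union bound over the 3 events: P(max_{1 ≤ j ≤ 3} |X̄_j − μ_j| ≥ 0.122) ≤ 3·2·exp(−2nε²) = 6 exp(−2·341·0.122²).
So c = 2·341·0.122² = 10.1509.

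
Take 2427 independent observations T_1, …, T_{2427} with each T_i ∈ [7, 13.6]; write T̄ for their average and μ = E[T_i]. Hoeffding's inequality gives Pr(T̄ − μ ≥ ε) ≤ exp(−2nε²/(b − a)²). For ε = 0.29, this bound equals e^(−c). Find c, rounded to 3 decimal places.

c = 2nε²/(b − a)² = 2·2427·0.29² / 6.6² = 9.3715.

9.371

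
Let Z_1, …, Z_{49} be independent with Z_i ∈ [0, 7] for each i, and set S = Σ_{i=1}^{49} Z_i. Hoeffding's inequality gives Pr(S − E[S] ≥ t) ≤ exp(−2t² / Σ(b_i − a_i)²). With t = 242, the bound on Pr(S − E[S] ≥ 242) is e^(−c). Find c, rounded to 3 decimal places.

Σ(b_i − a_i)² = 49·(7)² = 2401.
c = 2t²/2401 = 2·242²/2401 = 48.7830.

48.783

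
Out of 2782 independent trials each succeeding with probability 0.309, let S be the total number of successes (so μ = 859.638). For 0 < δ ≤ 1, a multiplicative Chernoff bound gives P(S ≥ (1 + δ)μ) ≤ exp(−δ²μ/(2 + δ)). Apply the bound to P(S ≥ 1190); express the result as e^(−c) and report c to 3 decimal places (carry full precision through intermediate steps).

53.248

Write 1190 = (1 + δ)μ, so δ = 1190/859.638 − 1 = 0.3843036…
Then the exponent is δ²μ/(2 + δ) = (1190 − μ)² / (μ·(2 + δ)) = 53.247964.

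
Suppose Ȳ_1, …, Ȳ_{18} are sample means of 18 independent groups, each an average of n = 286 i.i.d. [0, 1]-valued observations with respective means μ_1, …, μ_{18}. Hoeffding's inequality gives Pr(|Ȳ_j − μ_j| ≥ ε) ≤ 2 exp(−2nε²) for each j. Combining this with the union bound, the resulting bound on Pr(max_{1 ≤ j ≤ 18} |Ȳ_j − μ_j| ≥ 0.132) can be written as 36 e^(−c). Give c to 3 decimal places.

9.967

Union bound over the 18 events: Pr(max_{1 ≤ j ≤ 18} |Ȳ_j − μ_j| ≥ 0.132) ≤ 18·2·exp(−2nε²) = 36 exp(−2·286·0.132²).
So c = 2·286·0.132² = 9.9665.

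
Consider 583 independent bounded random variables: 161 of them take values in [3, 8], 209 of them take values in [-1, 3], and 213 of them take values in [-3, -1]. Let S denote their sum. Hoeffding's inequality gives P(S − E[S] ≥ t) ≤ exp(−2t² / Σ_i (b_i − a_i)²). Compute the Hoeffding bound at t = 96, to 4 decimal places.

0.1062

Σ(b_i − a_i)² = 161·5² + 209·4² + 213·2² = 8221.
Exponent = 2·96² / 8221 = 2.24206.
Bound = exp(−2.24206) = 0.10624.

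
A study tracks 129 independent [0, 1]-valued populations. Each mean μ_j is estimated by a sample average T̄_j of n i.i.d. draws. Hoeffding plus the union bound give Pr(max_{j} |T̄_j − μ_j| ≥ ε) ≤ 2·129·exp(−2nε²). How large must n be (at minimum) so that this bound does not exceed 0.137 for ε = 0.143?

185

Need 2·129·exp(−2nε²) ≤ 0.137, i.e. exp(−2nε²) ≤ 0.137/258.
So 2nε² ≥ ln(258/0.137) = 7.540734.
Hence n ≥ 7.540734/(2·0.143²) = 184.379.
The smallest integer n is 185.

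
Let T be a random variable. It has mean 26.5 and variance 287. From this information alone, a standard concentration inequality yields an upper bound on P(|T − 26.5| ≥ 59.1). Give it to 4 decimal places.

Mean and variance are known, so Chebyshev's inequality applies.
Chebyshev: P(|T − μ| ≥ t) ≤ Var(T)/t².
Bound = 287 / 3492.81 = 0.0822.

0.0822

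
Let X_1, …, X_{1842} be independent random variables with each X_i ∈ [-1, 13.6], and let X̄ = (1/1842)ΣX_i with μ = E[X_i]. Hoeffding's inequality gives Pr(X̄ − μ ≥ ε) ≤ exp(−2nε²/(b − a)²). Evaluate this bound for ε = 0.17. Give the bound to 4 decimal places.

0.6069

Exponent: 2nε²/(b − a)² = 2·1842·0.17² / 14.6² = 0.49947.
Bound = exp(−0.49947) = 0.60685.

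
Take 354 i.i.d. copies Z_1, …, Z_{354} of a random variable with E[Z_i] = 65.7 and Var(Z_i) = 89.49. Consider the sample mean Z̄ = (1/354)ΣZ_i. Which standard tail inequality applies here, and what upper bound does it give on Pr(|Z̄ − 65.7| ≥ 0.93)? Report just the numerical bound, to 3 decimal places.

0.292

With mean and variance of each term known, Chebyshev's inequality bounds the deviation of the sum (or sample mean).
Var(Z̄) = Var(Z_i)/n = 89.49/354 = 0.2528.
Chebyshev: Pr(|Z̄ − 65.7| ≥ 0.93) ≤ Var(Z̄)/(0.93)² = 89.49/(354·0.93²) = 0.2923.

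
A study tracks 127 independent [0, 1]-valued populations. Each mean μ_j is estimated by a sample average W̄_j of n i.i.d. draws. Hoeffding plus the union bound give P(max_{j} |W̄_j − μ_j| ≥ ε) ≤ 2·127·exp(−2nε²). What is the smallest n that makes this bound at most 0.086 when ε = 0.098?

417

Need 2·127·exp(−2nε²) ≤ 0.086, i.e. exp(−2nε²) ≤ 0.086/254.
So 2nε² ≥ ln(254/0.086) = 7.990742.
Hence n ≥ 7.990742/(2·0.098²) = 416.011.
The smallest integer n is 417.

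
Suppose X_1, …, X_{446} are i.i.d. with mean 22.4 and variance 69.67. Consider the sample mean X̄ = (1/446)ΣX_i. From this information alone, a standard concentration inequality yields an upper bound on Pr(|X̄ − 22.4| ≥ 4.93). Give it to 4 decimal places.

With mean and variance of each term known, Chebyshev's inequality bounds the deviation of the sum (or sample mean).
Var(X̄) = Var(X_i)/n = 69.67/446 = 0.15621.
Chebyshev: Pr(|X̄ − 22.4| ≥ 4.93) ≤ Var(X̄)/(4.93)² = 69.67/(446·4.93²) = 0.0064.

0.0064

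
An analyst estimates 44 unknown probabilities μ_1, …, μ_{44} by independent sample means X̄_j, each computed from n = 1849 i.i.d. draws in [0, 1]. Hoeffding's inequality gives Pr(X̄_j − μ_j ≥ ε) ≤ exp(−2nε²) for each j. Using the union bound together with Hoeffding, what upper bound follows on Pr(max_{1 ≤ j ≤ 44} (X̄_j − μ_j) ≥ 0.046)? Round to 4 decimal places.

Per-experiment Hoeffding bound: exp(−2·1849·0.046²) = exp(−7.82497) = 0.00039963.
Union bound over 44 events: 44·0.00039963 = 0.01758.

0.0176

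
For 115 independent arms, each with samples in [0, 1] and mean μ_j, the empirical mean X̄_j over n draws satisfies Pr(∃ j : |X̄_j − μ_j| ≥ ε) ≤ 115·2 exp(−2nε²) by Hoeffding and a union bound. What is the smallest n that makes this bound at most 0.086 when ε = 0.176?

Need 2·115·exp(−2nε²) ≤ 0.086, i.e. exp(−2nε²) ≤ 0.086/230.
So 2nε² ≥ ln(230/0.086) = 7.891487.
Hence n ≥ 7.891487/(2·0.176²) = 127.381.
The smallest integer n is 128.

128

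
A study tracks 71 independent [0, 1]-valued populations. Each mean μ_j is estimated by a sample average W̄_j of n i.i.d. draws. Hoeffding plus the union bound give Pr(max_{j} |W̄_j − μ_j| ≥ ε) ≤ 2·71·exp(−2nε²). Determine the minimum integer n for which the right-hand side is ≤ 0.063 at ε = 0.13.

Need 2·71·exp(−2nε²) ≤ 0.063, i.e. exp(−2nε²) ≤ 0.063/142.
So 2nε² ≥ ln(142/0.063) = 7.720448.
Hence n ≥ 7.720448/(2·0.13²) = 228.416.
The smallest integer n is 229.

229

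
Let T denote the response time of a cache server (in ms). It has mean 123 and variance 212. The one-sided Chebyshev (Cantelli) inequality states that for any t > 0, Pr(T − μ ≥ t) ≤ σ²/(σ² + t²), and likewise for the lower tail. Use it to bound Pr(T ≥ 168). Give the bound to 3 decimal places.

0.095

Here σ² = 212 and t = 45, so σ² + t² = 2237.
Cantelli's bound: 212/2237 = 0.0948.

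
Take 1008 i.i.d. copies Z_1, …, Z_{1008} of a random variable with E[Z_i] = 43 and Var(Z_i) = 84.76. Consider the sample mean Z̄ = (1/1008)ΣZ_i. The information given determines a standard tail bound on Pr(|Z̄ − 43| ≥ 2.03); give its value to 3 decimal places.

With mean and variance of each term known, Chebyshev's inequality bounds the deviation of the sum (or sample mean).
Var(Z̄) = Var(Z_i)/n = 84.76/1008 = 0.084087.
Chebyshev: Pr(|Z̄ − 43| ≥ 2.03) ≤ Var(Z̄)/(2.03)² = 84.76/(1008·2.03²) = 0.0204.

0.020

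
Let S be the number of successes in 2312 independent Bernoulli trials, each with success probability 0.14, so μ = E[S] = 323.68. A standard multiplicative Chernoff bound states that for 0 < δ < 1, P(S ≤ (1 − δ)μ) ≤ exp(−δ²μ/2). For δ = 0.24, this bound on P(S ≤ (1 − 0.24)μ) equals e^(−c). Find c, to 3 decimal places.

c = δ²μ/2 = 0.24²·323.68/2 = 9.3220.

9.322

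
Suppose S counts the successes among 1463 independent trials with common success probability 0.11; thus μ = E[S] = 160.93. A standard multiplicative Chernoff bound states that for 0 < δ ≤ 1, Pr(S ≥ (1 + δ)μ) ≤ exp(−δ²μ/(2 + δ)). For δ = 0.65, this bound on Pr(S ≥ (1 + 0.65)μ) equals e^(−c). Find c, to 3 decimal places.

c = δ²μ/(2 + δ) = 0.65²·160.93/(2 + 0.65) = 25.6577.

25.658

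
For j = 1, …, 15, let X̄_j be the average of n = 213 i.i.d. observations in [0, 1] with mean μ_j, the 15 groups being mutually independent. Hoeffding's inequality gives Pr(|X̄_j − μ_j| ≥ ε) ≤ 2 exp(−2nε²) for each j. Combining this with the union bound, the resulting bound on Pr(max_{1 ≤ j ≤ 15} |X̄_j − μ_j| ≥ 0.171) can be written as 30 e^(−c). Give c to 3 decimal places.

Union bound over the 15 events: Pr(max_{1 ≤ j ≤ 15} |X̄_j − μ_j| ≥ 0.171) ≤ 15·2·exp(−2nε²) = 30 exp(−2·213·0.171²).
So c = 2·213·0.171² = 12.4567.

12.457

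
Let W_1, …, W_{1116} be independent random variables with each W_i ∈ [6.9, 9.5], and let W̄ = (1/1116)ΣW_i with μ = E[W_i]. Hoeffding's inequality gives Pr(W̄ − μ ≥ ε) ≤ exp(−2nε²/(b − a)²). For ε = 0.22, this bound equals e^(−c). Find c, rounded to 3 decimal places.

15.981

c = 2nε²/(b − a)² = 2·1116·0.22² / 2.6² = 15.9806.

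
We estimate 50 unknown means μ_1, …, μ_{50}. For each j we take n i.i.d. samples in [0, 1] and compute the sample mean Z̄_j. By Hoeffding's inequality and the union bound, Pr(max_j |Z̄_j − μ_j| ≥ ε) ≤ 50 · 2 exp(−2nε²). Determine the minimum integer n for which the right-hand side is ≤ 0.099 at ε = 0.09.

428

Need 2·50·exp(−2nε²) ≤ 0.099, i.e. exp(−2nε²) ≤ 0.099/100.
So 2nε² ≥ ln(100/0.099) = 6.917806.
Hence n ≥ 6.917806/(2·0.09²) = 427.025.
The smallest integer n is 428.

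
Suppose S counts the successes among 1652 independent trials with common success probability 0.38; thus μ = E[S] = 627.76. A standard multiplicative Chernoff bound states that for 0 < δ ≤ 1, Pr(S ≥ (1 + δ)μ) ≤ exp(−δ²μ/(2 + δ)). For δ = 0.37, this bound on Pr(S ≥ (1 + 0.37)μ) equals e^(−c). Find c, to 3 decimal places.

36.262

c = δ²μ/(2 + δ) = 0.37²·627.76/(2 + 0.37) = 36.2617.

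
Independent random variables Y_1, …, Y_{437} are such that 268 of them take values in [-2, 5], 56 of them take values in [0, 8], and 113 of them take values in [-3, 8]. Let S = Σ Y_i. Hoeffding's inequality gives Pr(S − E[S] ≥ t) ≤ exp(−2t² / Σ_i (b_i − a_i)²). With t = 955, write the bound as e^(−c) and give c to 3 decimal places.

60.023

Σ(b_i − a_i)² = 268·7² + 56·8² + 113·11² = 30389.
c = 2t² / 30389 = 2·955² / 30389 = 60.0234.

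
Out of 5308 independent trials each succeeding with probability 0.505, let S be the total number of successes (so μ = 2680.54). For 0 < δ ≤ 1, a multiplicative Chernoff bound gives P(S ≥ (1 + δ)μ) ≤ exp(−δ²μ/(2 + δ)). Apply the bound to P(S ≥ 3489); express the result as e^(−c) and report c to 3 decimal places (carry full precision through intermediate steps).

Write 3489 = (1 + δ)μ, so δ = 3489/2680.54 − 1 = 0.3016034…
Then the exponent is δ²μ/(2 + δ) = (3489 − μ)² / (μ·(2 + δ)) = 105.941054.

105.941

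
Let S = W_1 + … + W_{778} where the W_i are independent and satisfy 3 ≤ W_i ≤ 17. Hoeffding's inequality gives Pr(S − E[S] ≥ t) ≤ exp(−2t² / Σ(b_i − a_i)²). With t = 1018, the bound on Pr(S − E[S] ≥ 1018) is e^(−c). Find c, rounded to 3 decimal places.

13.592

Σ(b_i − a_i)² = 778·(14)² = 152488.
c = 2t²/152488 = 2·1018²/152488 = 13.5922.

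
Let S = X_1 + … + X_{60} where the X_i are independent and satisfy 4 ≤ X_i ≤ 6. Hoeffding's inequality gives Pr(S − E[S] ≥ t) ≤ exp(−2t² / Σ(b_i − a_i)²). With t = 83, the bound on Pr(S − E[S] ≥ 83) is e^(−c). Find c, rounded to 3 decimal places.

57.408

Σ(b_i − a_i)² = 60·(2)² = 240.
c = 2t²/240 = 2·83²/240 = 57.4083.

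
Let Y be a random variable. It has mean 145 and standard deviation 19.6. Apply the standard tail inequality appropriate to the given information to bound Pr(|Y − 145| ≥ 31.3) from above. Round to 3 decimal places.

0.392

Mean and variance are known, so Chebyshev's inequality applies.
Chebyshev: Pr(|Y − μ| ≥ t) ≤ Var(Y)/t².
Var(Y) = σ² = 19.6² = 384.16.
Bound = 384.16 / 979.69 = 0.3921.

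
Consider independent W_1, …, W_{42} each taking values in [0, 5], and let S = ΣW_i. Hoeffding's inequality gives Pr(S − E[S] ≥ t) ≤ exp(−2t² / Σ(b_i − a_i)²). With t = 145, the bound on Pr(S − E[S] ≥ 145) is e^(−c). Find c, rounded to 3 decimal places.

40.048

Σ(b_i − a_i)² = 42·(5)² = 1050.
c = 2t²/1050 = 2·145²/1050 = 40.0476.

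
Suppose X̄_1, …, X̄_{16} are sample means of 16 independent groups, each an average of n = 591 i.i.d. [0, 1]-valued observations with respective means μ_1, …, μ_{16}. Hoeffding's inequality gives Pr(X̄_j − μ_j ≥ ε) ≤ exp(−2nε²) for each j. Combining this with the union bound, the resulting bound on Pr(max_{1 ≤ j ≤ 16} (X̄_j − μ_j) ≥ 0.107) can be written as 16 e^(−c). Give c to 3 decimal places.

Union bound over the 16 events: Pr(max_{1 ≤ j ≤ 16} (X̄_j − μ_j) ≥ 0.107) ≤ 16·exp(−2nε²) = 16 exp(−2·591·0.107²).
So c = 2·591·0.107² = 13.5327.

13.533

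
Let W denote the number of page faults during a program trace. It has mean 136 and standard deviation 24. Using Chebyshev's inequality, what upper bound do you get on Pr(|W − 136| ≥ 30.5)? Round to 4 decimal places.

0.6192

Chebyshev: Pr(|W − μ| ≥ t) ≤ Var(W)/t².
Var(W) = σ² = 24² = 576.
Bound = 576 / 930.25 = 0.6192.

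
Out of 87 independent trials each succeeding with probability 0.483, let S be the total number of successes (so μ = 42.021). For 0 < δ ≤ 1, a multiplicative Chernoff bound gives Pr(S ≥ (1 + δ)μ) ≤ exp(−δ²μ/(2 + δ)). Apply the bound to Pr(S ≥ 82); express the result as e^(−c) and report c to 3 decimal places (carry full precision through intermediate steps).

12.887

Write 82 = (1 + δ)μ, so δ = 82/42.021 − 1 = 0.9514052…
Then the exponent is δ²μ/(2 + δ) = (82 − μ)² / (μ·(2 + δ)) = 12.887498.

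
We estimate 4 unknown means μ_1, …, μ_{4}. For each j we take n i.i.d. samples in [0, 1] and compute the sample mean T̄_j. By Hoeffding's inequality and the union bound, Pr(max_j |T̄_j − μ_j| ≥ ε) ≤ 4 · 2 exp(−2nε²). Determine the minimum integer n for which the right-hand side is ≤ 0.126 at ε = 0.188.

59

Need 2·4·exp(−2nε²) ≤ 0.126, i.e. exp(−2nε²) ≤ 0.126/8.
So 2nε² ≥ ln(8/0.126) = 4.150915.
Hence n ≥ 4.150915/(2·0.188²) = 58.722.
The smallest integer n is 59.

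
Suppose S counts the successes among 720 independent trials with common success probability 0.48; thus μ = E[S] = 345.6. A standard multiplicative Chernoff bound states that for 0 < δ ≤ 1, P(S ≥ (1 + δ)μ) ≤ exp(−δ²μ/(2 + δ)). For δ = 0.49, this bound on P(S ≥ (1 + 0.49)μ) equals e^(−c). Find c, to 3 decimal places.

33.325

c = δ²μ/(2 + δ) = 0.49²·345.6/(2 + 0.49) = 33.3247.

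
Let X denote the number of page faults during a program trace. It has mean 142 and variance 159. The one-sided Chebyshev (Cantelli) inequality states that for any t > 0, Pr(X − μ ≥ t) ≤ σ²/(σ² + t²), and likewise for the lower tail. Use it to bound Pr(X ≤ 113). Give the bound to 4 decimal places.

Here σ² = 159 and t = 29, so σ² + t² = 1000.
Cantelli's bound: 159/1000 = 0.1590.

0.1590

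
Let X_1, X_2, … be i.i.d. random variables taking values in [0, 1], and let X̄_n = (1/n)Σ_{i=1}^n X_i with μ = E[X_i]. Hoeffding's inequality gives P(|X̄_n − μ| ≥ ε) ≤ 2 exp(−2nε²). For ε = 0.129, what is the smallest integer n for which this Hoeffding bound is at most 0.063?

Require 2·exp(−2nε²) ≤ 0.063, i.e. 2nε² ≥ ln(2/0.063) = 3.457768.
So n ≥ 3.457768 / (2·0.129²) = 103.893.
The smallest integer n is 104.

104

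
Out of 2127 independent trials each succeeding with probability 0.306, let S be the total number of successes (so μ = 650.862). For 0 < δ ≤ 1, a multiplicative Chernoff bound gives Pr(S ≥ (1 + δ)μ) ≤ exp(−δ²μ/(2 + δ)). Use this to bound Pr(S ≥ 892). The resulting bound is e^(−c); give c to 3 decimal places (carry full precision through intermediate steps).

Write 892 = (1 + δ)μ, so δ = 892/650.862 − 1 = 0.3704902…
Then the exponent is δ²μ/(2 + δ) = (892 − μ)² / (μ·(2 + δ)) = 37.688099.

37.688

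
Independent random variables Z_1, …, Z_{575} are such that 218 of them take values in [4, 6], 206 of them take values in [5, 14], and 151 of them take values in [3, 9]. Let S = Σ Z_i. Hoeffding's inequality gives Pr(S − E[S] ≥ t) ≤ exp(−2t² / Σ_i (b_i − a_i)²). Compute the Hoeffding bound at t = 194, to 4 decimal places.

0.0379

Σ(b_i − a_i)² = 218·2² + 206·9² + 151·6² = 22994.
Exponent = 2·194² / 22994 = 3.27355.
Bound = exp(−3.27355) = 0.03787.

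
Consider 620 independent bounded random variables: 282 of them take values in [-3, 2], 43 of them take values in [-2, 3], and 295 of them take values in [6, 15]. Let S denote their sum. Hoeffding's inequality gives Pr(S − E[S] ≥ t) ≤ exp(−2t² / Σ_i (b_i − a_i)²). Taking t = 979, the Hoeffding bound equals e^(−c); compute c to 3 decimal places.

59.865

Σ(b_i − a_i)² = 282·5² + 43·5² + 295·9² = 32020.
c = 2t² / 32020 = 2·979² / 32020 = 59.8651.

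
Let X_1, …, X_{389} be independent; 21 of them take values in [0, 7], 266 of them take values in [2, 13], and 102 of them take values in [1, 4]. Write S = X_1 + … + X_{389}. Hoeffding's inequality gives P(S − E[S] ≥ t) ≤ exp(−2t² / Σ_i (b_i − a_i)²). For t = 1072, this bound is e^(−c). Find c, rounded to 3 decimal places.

67.336

Σ(b_i − a_i)² = 21·7² + 266·11² + 102·3² = 34133.
c = 2t² / 34133 = 2·1072² / 34133 = 67.3357.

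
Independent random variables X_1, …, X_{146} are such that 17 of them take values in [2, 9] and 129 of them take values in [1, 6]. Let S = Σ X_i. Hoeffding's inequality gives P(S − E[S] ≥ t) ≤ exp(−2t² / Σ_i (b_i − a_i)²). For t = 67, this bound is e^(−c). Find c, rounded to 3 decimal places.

Σ(b_i − a_i)² = 17·7² + 129·5² = 4058.
c = 2t² / 4058 = 2·67² / 4058 = 2.2124.

2.212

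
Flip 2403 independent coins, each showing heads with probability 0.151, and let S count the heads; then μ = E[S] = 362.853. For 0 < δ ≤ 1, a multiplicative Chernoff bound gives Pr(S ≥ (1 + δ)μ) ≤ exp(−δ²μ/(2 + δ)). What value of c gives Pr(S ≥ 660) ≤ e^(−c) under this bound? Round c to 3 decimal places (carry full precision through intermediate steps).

Write 660 = (1 + δ)μ, so δ = 660/362.853 − 1 = 0.8189184…
Then the exponent is δ²μ/(2 + δ) = (660 − μ)² / (μ·(2 + δ)) = 86.323587.

86.324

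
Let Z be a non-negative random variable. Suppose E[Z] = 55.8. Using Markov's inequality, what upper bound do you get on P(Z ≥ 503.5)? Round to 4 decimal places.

Markov's inequality: for a non-negative random variable, P(Z ≥ a) ≤ E[Z]/a.
Here E[Z] = 55.8 and a = 503.5, so the bound is 55.8/503.5 = 0.1108.

0.1108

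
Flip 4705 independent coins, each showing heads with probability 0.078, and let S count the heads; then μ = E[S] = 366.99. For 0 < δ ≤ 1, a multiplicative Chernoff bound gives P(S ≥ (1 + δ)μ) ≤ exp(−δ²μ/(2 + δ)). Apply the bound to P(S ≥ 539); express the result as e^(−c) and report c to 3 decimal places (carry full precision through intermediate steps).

Write 539 = (1 + δ)μ, so δ = 539/366.99 − 1 = 0.4687049…
Then the exponent is δ²μ/(2 + δ) = (539 − μ)² / (μ·(2 + δ)) = 32.657579.

32.658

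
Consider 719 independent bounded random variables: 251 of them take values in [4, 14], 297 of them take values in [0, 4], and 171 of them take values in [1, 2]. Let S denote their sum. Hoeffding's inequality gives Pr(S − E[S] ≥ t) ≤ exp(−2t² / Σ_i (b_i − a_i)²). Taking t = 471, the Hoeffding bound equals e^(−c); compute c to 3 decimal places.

Σ(b_i − a_i)² = 251·10² + 297·4² + 171·1² = 30023.
c = 2t² / 30023 = 2·471² / 30023 = 14.7781.

14.778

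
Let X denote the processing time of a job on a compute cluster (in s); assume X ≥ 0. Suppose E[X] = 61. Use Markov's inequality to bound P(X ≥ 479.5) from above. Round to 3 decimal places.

0.127

Markov's inequality: for a non-negative random variable, P(X ≥ a) ≤ E[X]/a.
Here E[X] = 61 and a = 479.5, so the bound is 61/479.5 = 0.1272.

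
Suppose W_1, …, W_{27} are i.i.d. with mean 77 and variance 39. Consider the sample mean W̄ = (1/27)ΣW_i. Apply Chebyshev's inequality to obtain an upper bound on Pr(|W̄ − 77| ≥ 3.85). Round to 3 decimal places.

Var(W̄) = Var(W_i)/n = 39/27 = 1.4444.
Chebyshev: Pr(|W̄ − 77| ≥ 3.85) ≤ Var(W̄)/(3.85)² = 39/(27·3.85²) = 0.0974.

0.097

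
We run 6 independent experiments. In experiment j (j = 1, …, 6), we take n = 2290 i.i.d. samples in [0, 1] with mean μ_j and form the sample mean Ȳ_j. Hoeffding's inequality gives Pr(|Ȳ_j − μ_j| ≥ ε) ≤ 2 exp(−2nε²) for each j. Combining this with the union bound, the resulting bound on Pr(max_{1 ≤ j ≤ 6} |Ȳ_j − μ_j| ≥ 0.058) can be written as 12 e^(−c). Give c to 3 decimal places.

15.407

Union bound over the 6 events: Pr(max_{1 ≤ j ≤ 6} |Ȳ_j − μ_j| ≥ 0.058) ≤ 6·2·exp(−2nε²) = 12 exp(−2·2290·0.058²).
So c = 2·2290·0.058² = 15.4071.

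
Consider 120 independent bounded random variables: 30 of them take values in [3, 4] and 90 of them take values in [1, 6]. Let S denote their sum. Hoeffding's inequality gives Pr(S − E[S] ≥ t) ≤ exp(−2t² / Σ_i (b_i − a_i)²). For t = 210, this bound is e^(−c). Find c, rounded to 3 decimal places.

38.684

Σ(b_i − a_i)² = 30·1² + 90·5² = 2280.
c = 2t² / 2280 = 2·210² / 2280 = 38.6842.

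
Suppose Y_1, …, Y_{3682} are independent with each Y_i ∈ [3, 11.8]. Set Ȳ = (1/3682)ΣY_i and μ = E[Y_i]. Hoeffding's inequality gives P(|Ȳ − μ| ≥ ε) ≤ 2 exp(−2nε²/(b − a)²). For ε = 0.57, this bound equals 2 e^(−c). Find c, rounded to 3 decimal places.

30.896

c = 2nε²/(b − a)² = 2·3682·0.57² / 8.8² = 30.8957.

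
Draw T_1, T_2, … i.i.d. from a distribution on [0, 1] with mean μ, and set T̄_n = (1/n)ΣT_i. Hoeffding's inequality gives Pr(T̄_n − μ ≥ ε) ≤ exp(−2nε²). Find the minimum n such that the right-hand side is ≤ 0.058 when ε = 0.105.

Require exp(−2nε²) ≤ 0.058, i.e. 2nε² ≥ ln(1/0.058) = 2.847312.
So n ≥ 2.847312 / (2·0.105²) = 129.130.
The smallest integer n is 130.

130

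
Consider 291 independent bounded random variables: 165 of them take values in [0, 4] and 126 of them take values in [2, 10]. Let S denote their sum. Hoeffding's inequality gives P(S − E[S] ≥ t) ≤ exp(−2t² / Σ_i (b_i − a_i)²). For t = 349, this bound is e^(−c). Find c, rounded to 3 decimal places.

Σ(b_i − a_i)² = 165·4² + 126·8² = 10704.
c = 2t² / 10704 = 2·349² / 10704 = 22.7580.

22.758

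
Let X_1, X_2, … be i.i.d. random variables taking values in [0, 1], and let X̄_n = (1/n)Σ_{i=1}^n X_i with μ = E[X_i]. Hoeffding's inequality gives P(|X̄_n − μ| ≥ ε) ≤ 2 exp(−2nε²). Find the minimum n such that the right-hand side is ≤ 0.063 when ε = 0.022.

Require 2·exp(−2nε²) ≤ 0.063, i.e. 2nε² ≥ ln(2/0.063) = 3.457768.
So n ≥ 3.457768 / (2·0.022²) = 3572.074.
The smallest integer n is 3573.

3573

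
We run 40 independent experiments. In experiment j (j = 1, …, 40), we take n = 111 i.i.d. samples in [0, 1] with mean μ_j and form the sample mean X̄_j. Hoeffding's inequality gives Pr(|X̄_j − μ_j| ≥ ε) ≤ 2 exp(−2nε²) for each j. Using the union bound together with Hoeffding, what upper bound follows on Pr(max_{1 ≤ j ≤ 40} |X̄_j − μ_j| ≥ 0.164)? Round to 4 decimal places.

Per-experiment Hoeffding bound: 2·exp(−2·111·0.164²) = 2·exp(−5.97091) = 0.0051038.
Union bound over 40 events: 40·0.0051038 = 0.20415.

0.2042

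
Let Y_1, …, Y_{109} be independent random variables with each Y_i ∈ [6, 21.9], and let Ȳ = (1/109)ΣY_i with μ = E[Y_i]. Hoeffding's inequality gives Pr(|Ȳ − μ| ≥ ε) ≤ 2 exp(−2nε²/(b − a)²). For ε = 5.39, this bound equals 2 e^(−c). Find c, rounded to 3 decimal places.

25.052

c = 2nε²/(b − a)² = 2·109·5.39² / 15.9² = 25.0518.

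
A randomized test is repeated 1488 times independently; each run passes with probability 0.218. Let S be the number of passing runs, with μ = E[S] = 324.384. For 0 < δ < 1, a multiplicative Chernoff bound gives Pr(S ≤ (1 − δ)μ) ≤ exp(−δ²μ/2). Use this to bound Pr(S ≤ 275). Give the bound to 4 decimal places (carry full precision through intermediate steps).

Write 275 = (1 − δ)μ, so δ = 1 − 275/324.384 = 0.1522393…
Then the exponent is δ²μ/2 = (μ − 275)²/(2μ) = 3.759093.
Bound = exp(−3.759093) = 0.02330.

0.0233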